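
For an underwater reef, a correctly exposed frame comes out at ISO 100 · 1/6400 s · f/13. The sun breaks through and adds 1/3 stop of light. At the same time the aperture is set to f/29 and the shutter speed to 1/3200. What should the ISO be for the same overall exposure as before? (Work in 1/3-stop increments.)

Scene light: 1/3 stop brighter.
Aperture: f/13 → f/14 → f/16 → f/18 → f/20 → f/22 → f/25 → f/29 — 2 1/3 stops smaller aperture (darker).
Shutter speed: 1/6400 → 1/5000 → 1/4000 → 1/3200 — 1 stop longer (brighter).
Net so far: 1 stop darker. ISO: 100 → 125 → 160 → 200.

ISO 200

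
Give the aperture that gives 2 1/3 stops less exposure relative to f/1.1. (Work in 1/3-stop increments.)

f/2.5

Aperture: f/1.1 → f/1.2 → f/1.4 → f/1.6 → f/1.8 → f/2 → f/2.2 → f/2.5 — 2 1/3 stops narrower (darker).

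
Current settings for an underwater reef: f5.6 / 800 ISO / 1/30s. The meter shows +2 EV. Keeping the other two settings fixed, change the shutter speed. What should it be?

Overexposed by 2 stops → need 2 stops darker.
Shutter speed: 1/30 → 1/60 → 1/125.

1/125s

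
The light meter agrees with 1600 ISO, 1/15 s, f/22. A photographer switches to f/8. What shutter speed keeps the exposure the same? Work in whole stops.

1/125s

Aperture: f/22 → f/16 → f/11 → f/8 — 3 stops wider (brighter).
Need 3 stops darker from the shutter speed: 1/15 → 1/30 → 1/60 → 1/125.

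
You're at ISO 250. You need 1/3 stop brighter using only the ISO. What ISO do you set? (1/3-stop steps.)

ISO 320

ISO: 250 → 320 — 1/3 stop raised (brighter).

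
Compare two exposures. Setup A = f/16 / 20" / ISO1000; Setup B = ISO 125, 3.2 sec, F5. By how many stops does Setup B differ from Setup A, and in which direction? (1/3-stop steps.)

2 1/3 stops darker

Aperture: f/16 → f/14 → f/13 → f/11 → f/10 → f/9 → f/8 → f/7.1 → f/6.3 → f/5.6 → f/5 — 3 1/3 stops opened up (brighter).
Shutter speed: 20 → 15 → 13 → 10 → 8 → 6 → 5 → 4 → 3.2 — 2 2/3 stops faster (darker).
ISO: 1000 → 800 → 640 → 500 → 400 → 320 → 250 → 200 → 160 → 125 — 3 stops dropped (darker).
Net: +3 1/3 −2 2/3 −3 = −2 1/3 stops.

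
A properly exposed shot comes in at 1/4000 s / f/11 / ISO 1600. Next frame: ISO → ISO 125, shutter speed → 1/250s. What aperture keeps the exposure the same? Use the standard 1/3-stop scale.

ISO: 1600 → 1250 → 1000 → 800 → 640 → 500 → 400 → 320 → 250 → 200 → 160 → 125 — 3 2/3 stops lower (darker).
Shutter speed: 1/4000 → 1/3200 → 1/2500 → 1/2000 → 1/1600 → 1/1250 → 1/1000 → 1/800 → 1/640 → 1/500 → 1/400 → 1/320 → 1/250 — 4 stops slower (brighter).
Net change so far: 1/3 stop brighter. Offset with the aperture: f/11 → f/13.

f/13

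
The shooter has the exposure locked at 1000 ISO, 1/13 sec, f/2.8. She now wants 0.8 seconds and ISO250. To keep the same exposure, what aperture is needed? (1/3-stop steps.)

Shutter speed: 1/13 → 1/10 → 1/8 → 1/6 → 1/5 → 1/4 → 0.3 → 0.4 → 0.5 → 0.6 → 0.8 — 3 1/3 stops slower (brighter).
ISO: 1000 → 800 → 640 → 500 → 400 → 320 → 250 — 2 stops dropped (darker).
Net change so far: 1 1/3 stops brighter. Offset with the aperture: f/2.8 → f/3.2 → f/3.5 → f/4 → f/4.5.

f/4.5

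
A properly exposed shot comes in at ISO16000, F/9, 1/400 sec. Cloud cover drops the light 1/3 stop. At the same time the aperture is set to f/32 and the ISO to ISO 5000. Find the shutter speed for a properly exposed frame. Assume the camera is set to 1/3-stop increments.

1/8s

Scene light: 1/3 stop darker.
Aperture: f/9 → f/10 → f/11 → f/13 → f/14 → f/16 → f/18 → f/20 → f/22 → f/25 → f/29 → f/32 — 3 2/3 stops smaller aperture (darker).
ISO: 16000 → 12800 → 10000 → 8000 → 6400 → 5000 — 1 2/3 stops lower (darker).
Net so far: 5 2/3 stops darker. Shutter speed: 1/400 → 1/320 → 1/250 → 1/200 → 1/160 → 1/125 → 1/100 → 1/80 → 1/60 → 1/50 → 1/40 → 1/30 → 1/25 → 1/20 → 1/15 → 1/13 → 1/10 → 1/8.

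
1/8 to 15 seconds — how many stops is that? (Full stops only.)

1/8 → 1/4 → 1/2 → 1 → 2 → 4 → 8 → 15 — count the steps: 7 stops.

7 stops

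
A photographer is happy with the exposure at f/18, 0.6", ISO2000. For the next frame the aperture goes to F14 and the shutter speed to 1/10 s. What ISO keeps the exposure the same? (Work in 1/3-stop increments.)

Aperture: f/18 → f/16 → f/14 — 2/3 stop opened up (brighter).
Shutter speed: 0.6 → 0.5 → 0.4 → 0.3 → 1/4 → 1/5 → 1/6 → 1/8 → 1/10 — 2 2/3 stops faster (darker).
Net change so far: 2 stops darker. Offset with the ISO: 2000 → 2500 → 3200 → 4000 → 5000 → 6400 → 8000.

ISO 8000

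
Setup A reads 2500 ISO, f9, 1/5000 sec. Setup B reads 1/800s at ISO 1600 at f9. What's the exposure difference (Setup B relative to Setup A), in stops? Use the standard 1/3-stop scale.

2 stops brighter

Aperture: unchanged.
Shutter speed: 1/5000 → 1/4000 → 1/3200 → 1/2500 → 1/2000 → 1/1600 → 1/1250 → 1/1000 → 1/800 — 2 2/3 stops slower (brighter).
ISO: 2500 → 2000 → 1600 — 2/3 stop dropped (darker).
Net: +2 2/3 −2/3 = +2 stops.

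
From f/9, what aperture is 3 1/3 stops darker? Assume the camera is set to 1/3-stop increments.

f/29

Aperture: f/9 → f/10 → f/11 → f/13 → f/14 → f/16 → f/18 → f/20 → f/22 → f/25 → f/29 — 3 1/3 stops stopped down (darker).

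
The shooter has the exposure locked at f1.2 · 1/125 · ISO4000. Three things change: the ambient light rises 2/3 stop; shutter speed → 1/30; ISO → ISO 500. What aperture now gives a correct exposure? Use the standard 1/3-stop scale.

Scene light: 2/3 stop brighter.
Shutter speed: 1/125 → 1/100 → 1/80 → 1/60 → 1/50 → 1/40 → 1/30 — 2 stops longer (brighter).
ISO: 4000 → 3200 → 2500 → 2000 → 1600 → 1250 → 1000 → 800 → 640 → 500 — 3 stops dropped (darker).
Net so far: 1/3 stop darker. Aperture: f/1.2 → f/1.1.

f/1.1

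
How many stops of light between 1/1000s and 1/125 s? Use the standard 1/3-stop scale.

1/1000 → 1/800 → 1/640 → 1/500 → 1/400 → 1/320 → 1/250 → 1/200 → 1/160 → 1/125 — count the steps: 9 third-stops = 3 stops.

3 stops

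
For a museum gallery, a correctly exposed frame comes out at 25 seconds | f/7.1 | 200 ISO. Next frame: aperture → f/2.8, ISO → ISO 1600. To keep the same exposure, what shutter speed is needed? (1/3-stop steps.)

0.5 s

Aperture: f/7.1 → f/6.3 → f/5.6 → f/5 → f/4.5 → f/4 → f/3.5 → f/3.2 → f/2.8 — 2 2/3 stops larger aperture (brighter).
ISO: 200 → 250 → 320 → 400 → 500 → 640 → 800 → 1000 → 1250 → 1600 — 3 stops raised (brighter).
Net change so far: 5 2/3 stops brighter. Offset with the shutter speed: 25 → 20 → 15 → 13 → 10 → 8 → 6 → 5 → 4 → 3.2 → 2.5 → 2 → 1.6 → 1.3 → 1 → 0.8 → 0.6 → 0.5.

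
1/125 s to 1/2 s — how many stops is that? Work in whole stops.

6 stops

1/125 → 1/60 → 1/30 → 1/15 → 1/8 → 1/4 → 1/2 — count the steps: 6 stops.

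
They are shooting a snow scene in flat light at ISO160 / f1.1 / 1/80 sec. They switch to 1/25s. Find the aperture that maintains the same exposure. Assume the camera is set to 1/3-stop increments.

f/2

Shutter speed: 1/80 → 1/60 → 1/50 → 1/40 → 1/30 → 1/25 — 1 2/3 stops longer (brighter).
Need 1 2/3 stops darker from the aperture: f/1.1 → f/1.2 → f/1.4 → f/1.6 → f/1.8 → f/2.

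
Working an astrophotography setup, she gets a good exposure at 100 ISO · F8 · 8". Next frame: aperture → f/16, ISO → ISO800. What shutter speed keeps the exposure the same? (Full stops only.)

Aperture: f/8 → f/11 → f/16 — 2 stops smaller aperture (darker).
ISO: 100 → 200 → 400 → 800 — 3 stops raised (brighter).
Net change so far: 1 stop brighter. Offset with the shutter speed: 8 → 4.

4 s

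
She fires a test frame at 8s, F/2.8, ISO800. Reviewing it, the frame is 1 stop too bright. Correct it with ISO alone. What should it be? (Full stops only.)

ISO 400

Overexposed by 1 stop → need 1 stop darker.
ISO: 800 → 400.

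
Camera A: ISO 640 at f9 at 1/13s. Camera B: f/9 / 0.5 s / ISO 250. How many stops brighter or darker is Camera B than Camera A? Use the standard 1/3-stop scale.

Aperture: unchanged.
Shutter speed: 1/13 → 1/10 → 1/8 → 1/6 → 1/5 → 1/4 → 0.3 → 0.4 → 0.5 — 2 2/3 stops slower (brighter).
ISO: 640 → 500 → 400 → 320 → 250 — 1 1/3 stops dropped (darker).
Net: +2 2/3 −1 1/3 = +1 1/3 stops.

1 1/3 stops brighter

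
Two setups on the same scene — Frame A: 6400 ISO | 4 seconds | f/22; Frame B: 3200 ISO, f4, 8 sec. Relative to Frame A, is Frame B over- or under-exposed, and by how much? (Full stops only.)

Aperture: f/22 → f/16 → f/11 → f/8 → f/5.6 → f/4 — 5 stops opened up (brighter).
Shutter speed: 4 → 8 — 1 stop slower (brighter).
ISO: 6400 → 3200 — 1 stop dropped (darker).
Net: +5 +1 −1 = +5 stops.

5 stops brighter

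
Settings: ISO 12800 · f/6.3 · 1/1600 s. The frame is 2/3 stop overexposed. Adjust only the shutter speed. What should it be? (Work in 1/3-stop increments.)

1/2500s

Overexposed by 2/3 stop → need 2/3 stop darker.
Shutter speed: 1/1600 → 1/2000 → 1/2500.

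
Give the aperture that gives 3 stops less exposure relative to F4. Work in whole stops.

Aperture: f/4 → f/5.6 → f/8 → f/11 — 3 stops narrower (darker).

f/11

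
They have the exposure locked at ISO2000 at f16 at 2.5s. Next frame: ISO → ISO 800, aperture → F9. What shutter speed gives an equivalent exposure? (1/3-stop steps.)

ISO: 2000 → 1600 → 1250 → 1000 → 800 — 1 1/3 stops lower (darker).
Aperture: f/16 → f/14 → f/13 → f/11 → f/10 → f/9 — 1 2/3 stops wider (brighter).
Net change so far: 1/3 stop brighter. Offset with the shutter speed: 2.5 → 2.

2 s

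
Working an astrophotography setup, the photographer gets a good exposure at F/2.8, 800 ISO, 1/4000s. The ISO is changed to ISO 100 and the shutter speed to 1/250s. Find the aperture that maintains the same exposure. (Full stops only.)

f/4

ISO: 800 → 400 → 200 → 100 — 3 stops lower (darker).
Shutter speed: 1/4000 → 1/2000 → 1/1000 → 1/500 → 1/250 — 4 stops longer (brighter).
Net change so far: 1 stop brighter. Offset with the aperture: f/2.8 → f/4.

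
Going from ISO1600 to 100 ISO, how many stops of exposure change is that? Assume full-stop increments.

4 stops

1600 → 800 → 400 → 200 → 100 — count the steps: 4 stops.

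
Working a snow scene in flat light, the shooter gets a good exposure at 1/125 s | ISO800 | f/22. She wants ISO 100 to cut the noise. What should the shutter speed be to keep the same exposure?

1/15s

ISO: 800 → 400 → 200 → 100 — 3 stops lower (darker).
Need 3 stops brighter from the shutter speed: 1/125 → 1/60 → 1/30 → 1/15.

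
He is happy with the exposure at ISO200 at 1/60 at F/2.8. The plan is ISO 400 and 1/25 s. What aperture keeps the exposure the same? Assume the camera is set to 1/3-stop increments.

ISO: 200 → 250 → 320 → 400 — 1 stop raised (brighter).
Shutter speed: 1/60 → 1/50 → 1/40 → 1/30 → 1/25 — 1 1/3 stops slower (brighter).
Net change so far: 2 1/3 stops brighter. Offset with the aperture: f/2.8 → f/3.2 → f/3.5 → f/4 → f/4.5 → f/5 → f/5.6 → f/6.3.

f/6.3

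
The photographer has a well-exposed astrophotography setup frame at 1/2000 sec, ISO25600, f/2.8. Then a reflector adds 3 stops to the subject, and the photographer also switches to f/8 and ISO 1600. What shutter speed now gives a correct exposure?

Scene light: 3 stops brighter.
Aperture: f/2.8 → f/4 → f/5.6 → f/8 — 3 stops stopped down (darker).
ISO: 25600 → 12800 → 6400 → 3200 → 1600 — 4 stops lower (darker).
Net so far: 4 stops darker. Shutter speed: 1/2000 → 1/1000 → 1/500 → 1/250 → 1/125.

1/125s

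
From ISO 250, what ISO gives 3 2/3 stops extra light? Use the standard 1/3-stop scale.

ISO: 250 → 320 → 400 → 500 → 640 → 800 → 1000 → 1250 → 1600 → 2000 → 2500 → 3200 — 3 2/3 stops higher (brighter).

ISO 3200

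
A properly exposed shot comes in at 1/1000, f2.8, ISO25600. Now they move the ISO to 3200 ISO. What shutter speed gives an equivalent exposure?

1/125s

ISO: 25600 → 12800 → 6400 → 3200 — 3 stops dropped (darker).
Need 3 stops brighter from the shutter speed: 1/1000 → 1/500 → 1/250 → 1/125.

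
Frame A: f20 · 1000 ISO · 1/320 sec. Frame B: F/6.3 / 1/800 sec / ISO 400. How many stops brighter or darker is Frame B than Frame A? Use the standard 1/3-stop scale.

Aperture: f/20 → f/18 → f/16 → f/14 → f/13 → f/11 → f/10 → f/9 → f/8 → f/7.1 → f/6.3 — 3 1/3 stops opened up (brighter).
Shutter speed: 1/320 → 1/400 → 1/500 → 1/640 → 1/800 — 1 1/3 stops shorter (darker).
ISO: 1000 → 800 → 640 → 500 → 400 — 1 1/3 stops dropped (darker).
Net: +3 1/3 −1 1/3 −1 1/3 = +2/3 stops.

2/3 stop brighter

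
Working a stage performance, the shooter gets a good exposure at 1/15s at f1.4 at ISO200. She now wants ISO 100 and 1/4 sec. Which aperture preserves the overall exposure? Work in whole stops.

ISO: 200 → 100 — 1 stop dropped (darker).
Shutter speed: 1/15 → 1/8 → 1/4 — 2 stops slower (brighter).
Net change so far: 1 stop brighter. Offset with the aperture: f/1.4 → f/2.

f/2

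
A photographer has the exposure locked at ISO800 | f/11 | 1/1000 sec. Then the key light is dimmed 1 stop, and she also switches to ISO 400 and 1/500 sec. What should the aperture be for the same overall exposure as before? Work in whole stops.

f/8

Scene light: 1 stop darker.
ISO: 800 → 400 — 1 stop dropped (darker).
Shutter speed: 1/1000 → 1/500 — 1 stop longer (brighter).
Net so far: 1 stop darker. Aperture: f/11 → f/8.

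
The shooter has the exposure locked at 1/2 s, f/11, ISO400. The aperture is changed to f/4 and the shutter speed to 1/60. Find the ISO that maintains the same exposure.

Aperture: f/11 → f/8 → f/5.6 → f/4 — 3 stops opened up (brighter).
Shutter speed: 1/2 → 1/4 → 1/8 → 1/15 → 1/30 → 1/60 — 5 stops faster (darker).
Net change so far: 2 stops darker. Offset with the ISO: 400 → 800 → 1600.

ISO 1600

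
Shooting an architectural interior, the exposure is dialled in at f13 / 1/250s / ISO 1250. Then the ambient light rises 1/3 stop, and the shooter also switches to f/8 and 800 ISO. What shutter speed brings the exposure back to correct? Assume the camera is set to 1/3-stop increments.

1/500s

Scene light: 1/3 stop brighter.
Aperture: f/13 → f/11 → f/10 → f/9 → f/8 — 1 1/3 stops wider (brighter).
ISO: 1250 → 1000 → 800 — 2/3 stop dropped (darker).
Net so far: 1 stop brighter. Shutter speed: 1/250 → 1/320 → 1/400 → 1/500.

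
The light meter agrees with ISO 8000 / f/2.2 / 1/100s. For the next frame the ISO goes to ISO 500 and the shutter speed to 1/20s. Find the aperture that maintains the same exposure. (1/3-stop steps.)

f/1.2

ISO: 8000 → 6400 → 5000 → 4000 → 3200 → 2500 → 2000 → 1600 → 1250 → 1000 → 800 → 640 → 500 — 4 stops lower (darker).
Shutter speed: 1/100 → 1/80 → 1/60 → 1/50 → 1/40 → 1/30 → 1/25 → 1/20 — 2 1/3 stops longer (brighter).
Net change so far: 1 2/3 stops darker. Offset with the aperture: f/2.2 → f/2 → f/1.8 → f/1.6 → f/1.4 → f/1.2.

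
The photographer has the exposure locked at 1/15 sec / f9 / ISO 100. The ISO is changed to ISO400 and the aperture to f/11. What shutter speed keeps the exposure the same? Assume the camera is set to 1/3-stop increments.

ISO: 100 → 125 → 160 → 200 → 250 → 320 → 400 — 2 stops raised (brighter).
Aperture: f/9 → f/10 → f/11 — 2/3 stop narrower (darker).
Net change so far: 1 1/3 stops brighter. Offset with the shutter speed: 1/15 → 1/20 → 1/25 → 1/30 → 1/40.

1/40s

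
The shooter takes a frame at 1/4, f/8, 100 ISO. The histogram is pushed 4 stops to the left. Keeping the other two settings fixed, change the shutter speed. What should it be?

4 s

Underexposed by 4 stops → need 4 stops brighter.
Shutter speed: 1/4 → 1/2 → 1 → 2 → 4.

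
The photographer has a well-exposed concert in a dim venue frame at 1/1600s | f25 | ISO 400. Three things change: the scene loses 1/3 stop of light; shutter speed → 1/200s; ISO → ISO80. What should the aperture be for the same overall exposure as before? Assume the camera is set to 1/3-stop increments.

f/29

Scene light: 1/3 stop darker.
Shutter speed: 1/1600 → 1/1250 → 1/1000 → 1/800 → 1/640 → 1/500 → 1/400 → 1/320 → 1/250 → 1/200 — 3 stops slower (brighter).
ISO: 400 → 320 → 250 → 200 → 160 → 125 → 100 → 80 — 2 1/3 stops lower (darker).
Net so far: 1/3 stop brighter. Aperture: f/25 → f/29.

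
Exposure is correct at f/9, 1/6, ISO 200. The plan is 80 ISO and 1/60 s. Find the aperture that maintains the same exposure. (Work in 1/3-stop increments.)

ISO: 200 → 160 → 125 → 100 → 80 — 1 1/3 stops dropped (darker).
Shutter speed: 1/6 → 1/8 → 1/10 → 1/13 → 1/15 → 1/20 → 1/25 → 1/30 → 1/40 → 1/50 → 1/60 — 3 1/3 stops shorter (darker).
Net change so far: 4 2/3 stops darker. Offset with the aperture: f/9 → f/8 → f/7.1 → f/6.3 → f/5.6 → f/5 → f/4.5 → f/4 → f/3.5 → f/3.2 → f/2.8 → f/2.5 → f/2.2 → f/2 → f/1.8.

f/1.8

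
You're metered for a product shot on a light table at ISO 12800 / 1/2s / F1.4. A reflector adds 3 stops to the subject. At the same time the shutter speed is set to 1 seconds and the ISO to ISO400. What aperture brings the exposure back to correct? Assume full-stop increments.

Scene light: 3 stops brighter.
Shutter speed: 1/2 → 1 — 1 stop slower (brighter).
ISO: 12800 → 6400 → 3200 → 1600 → 800 → 400 — 5 stops dropped (darker).
Net so far: 1 stop darker. Aperture: f/1.4 → f/1.0.

f/1.0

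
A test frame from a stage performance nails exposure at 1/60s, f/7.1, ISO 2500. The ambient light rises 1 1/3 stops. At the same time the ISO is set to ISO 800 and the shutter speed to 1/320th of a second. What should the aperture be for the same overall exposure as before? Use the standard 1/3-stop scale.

Scene light: 1 1/3 stops brighter.
ISO: 2500 → 2000 → 1600 → 1250 → 1000 → 800 — 1 2/3 stops dropped (darker).
Shutter speed: 1/60 → 1/80 → 1/100 → 1/125 → 1/160 → 1/200 → 1/250 → 1/320 — 2 1/3 stops shorter (darker).
Net so far: 2 2/3 stops darker. Aperture: f/7.1 → f/6.3 → f/5.6 → f/5 → f/4.5 → f/4 → f/3.5 → f/3.2 → f/2.8.

f/2.8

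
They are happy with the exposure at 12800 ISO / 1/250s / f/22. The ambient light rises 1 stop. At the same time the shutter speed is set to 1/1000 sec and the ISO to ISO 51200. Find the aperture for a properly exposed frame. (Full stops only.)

f/32

Scene light: 1 stop brighter.
Shutter speed: 1/250 → 1/500 → 1/1000 — 2 stops faster (darker).
ISO: 12800 → 25600 → 51200 — 2 stops raised (brighter).
Net so far: 1 stop brighter. Aperture: f/22 → f/32.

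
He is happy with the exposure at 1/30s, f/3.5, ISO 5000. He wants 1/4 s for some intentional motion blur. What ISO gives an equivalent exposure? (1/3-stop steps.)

ISO 640

Shutter speed: 1/30 → 1/25 → 1/20 → 1/15 → 1/13 → 1/10 → 1/8 → 1/6 → 1/5 → 1/4 — 3 stops slower (brighter).
Need 3 stops darker from the ISO: 5000 → 4000 → 3200 → 2500 → 2000 → 1600 → 1250 → 1000 → 800 → 640.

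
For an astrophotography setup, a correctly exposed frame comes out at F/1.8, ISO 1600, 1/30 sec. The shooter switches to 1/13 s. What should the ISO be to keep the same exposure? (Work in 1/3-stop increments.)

ISO 640

Shutter speed: 1/30 → 1/25 → 1/20 → 1/15 → 1/13 — 1 1/3 stops slower (brighter).
Need 1 1/3 stops darker from the ISO: 1600 → 1250 → 1000 → 800 → 640.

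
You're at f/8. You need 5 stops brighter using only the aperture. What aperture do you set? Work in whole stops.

Aperture: f/8 → f/5.6 → f/4 → f/2.8 → f/2 → f/1.4 — 5 stops larger aperture (brighter).

f/1.4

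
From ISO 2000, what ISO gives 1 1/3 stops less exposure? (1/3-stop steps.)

ISO 800

ISO: 2000 → 1600 → 1250 → 1000 → 800 — 1 1/3 stops lower (darker).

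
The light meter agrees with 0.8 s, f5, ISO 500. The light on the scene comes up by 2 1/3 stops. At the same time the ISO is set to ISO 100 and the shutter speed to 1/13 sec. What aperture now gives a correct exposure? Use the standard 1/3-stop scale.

Scene light: 2 1/3 stops brighter.
ISO: 500 → 400 → 320 → 250 → 200 → 160 → 125 → 100 — 2 1/3 stops lower (darker).
Shutter speed: 0.8 → 0.6 → 0.5 → 0.4 → 0.3 → 1/4 → 1/5 → 1/6 → 1/8 → 1/10 → 1/13 — 3 1/3 stops shorter (darker).
Net so far: 3 1/3 stops darker. Aperture: f/5 → f/4.5 → f/4 → f/3.5 → f/3.2 → f/2.8 → f/2.5 → f/2.2 → f/2 → f/1.8 → f/1.6.

f/1.6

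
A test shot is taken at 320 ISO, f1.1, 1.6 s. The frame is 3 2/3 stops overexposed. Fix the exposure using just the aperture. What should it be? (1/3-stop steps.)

f/4

Overexposed by 3 2/3 stops → need 3 2/3 stops darker.
Aperture: f/1.1 → f/1.2 → f/1.4 → f/1.6 → f/1.8 → f/2 → f/2.2 → f/2.5 → f/2.8 → f/3.2 → f/3.5 → f/4.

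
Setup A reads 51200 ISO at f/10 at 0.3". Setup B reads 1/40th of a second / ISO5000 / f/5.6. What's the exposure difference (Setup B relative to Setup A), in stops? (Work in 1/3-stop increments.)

5 1/3 stops darker

Aperture: f/10 → f/9 → f/8 → f/7.1 → f/6.3 → f/5.6 — 1 2/3 stops wider (brighter).
Shutter speed: 0.3 → 1/4 → 1/5 → 1/6 → 1/8 → 1/10 → 1/13 → 1/15 → 1/20 → 1/25 → 1/30 → 1/40 — 3 2/3 stops shorter (darker).
ISO: 51200 → 40000 → 32000 → 25600 → 20000 → 16000 → 12800 → 10000 → 8000 → 6400 → 5000 — 3 1/3 stops dropped (darker).
Net: +1 2/3 −3 2/3 −3 1/3 = −5 1/3 stops.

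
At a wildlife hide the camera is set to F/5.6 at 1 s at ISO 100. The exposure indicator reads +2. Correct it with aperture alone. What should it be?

f/11

Overexposed by 2 stops → need 2 stops darker.
Aperture: f/5.6 → f/8 → f/11.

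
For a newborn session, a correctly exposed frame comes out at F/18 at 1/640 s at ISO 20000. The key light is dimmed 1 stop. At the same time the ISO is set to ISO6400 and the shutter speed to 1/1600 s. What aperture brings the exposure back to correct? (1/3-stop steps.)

Scene light: 1 stop darker.
ISO: 20000 → 16000 → 12800 → 10000 → 8000 → 6400 — 1 2/3 stops dropped (darker).
Shutter speed: 1/640 → 1/800 → 1/1000 → 1/1250 → 1/1600 — 1 1/3 stops shorter (darker).
Net so far: 4 stops darker. Aperture: f/18 → f/16 → f/14 → f/13 → f/11 → f/10 → f/9 → f/8 → f/7.1 → f/6.3 → f/5.6 → f/5 → f/4.5.

f/4.5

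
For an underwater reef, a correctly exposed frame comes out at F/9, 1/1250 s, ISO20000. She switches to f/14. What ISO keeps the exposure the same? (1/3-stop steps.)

Aperture: f/9 → f/10 → f/11 → f/13 → f/14 — 1 1/3 stops smaller aperture (darker).
Need 1 1/3 stops brighter from the ISO: 20000 → 25600 → 32000 → 40000 → 51200.

ISO 51200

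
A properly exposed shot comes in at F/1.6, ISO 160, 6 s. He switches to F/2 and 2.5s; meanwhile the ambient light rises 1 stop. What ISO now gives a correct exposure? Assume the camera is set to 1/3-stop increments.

ISO 320

Scene light: 1 stop brighter.
Aperture: f/1.6 → f/1.8 → f/2 — 2/3 stop smaller aperture (darker).
Shutter speed: 6 → 5 → 4 → 3.2 → 2.5 — 1 1/3 stops faster (darker).
Net so far: 1 stop darker. ISO: 160 → 200 → 250 → 320.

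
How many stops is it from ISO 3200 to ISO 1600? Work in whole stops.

1 stop

3200 → 1600 — count the steps: 1 stop.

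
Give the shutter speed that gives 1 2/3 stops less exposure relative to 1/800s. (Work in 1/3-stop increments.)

1/2500s

Shutter speed: 1/800 → 1/1000 → 1/1250 → 1/1600 → 1/2000 → 1/2500 — 1 2/3 stops faster (darker).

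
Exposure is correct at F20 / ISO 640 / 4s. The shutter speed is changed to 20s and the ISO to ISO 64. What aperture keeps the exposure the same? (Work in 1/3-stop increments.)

Shutter speed: 4 → 5 → 6 → 8 → 10 → 13 → 15 → 20 — 2 1/3 stops longer (brighter).
ISO: 640 → 500 → 400 → 320 → 250 → 200 → 160 → 125 → 100 → 80 → 64 — 3 1/3 stops dropped (darker).
Net change so far: 1 stop darker. Offset with the aperture: f/20 → f/18 → f/16 → f/14.

f/14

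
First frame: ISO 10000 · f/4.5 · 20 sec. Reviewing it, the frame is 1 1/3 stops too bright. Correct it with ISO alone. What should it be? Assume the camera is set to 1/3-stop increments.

ISO 4000

Overexposed by 1 1/3 stops → need 1 1/3 stops darker.
ISO: 10000 → 8000 → 6400 → 5000 → 4000.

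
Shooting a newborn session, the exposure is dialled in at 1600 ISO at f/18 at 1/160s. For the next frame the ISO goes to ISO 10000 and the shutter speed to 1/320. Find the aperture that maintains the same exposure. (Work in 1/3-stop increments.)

f/32

ISO: 1600 → 2000 → 2500 → 3200 → 4000 → 5000 → 6400 → 8000 → 10000 — 2 2/3 stops higher (brighter).
Shutter speed: 1/160 → 1/200 → 1/250 → 1/320 — 1 stop faster (darker).
Net change so far: 1 2/3 stops brighter. Offset with the aperture: f/18 → f/20 → f/22 → f/25 → f/29 → f/32.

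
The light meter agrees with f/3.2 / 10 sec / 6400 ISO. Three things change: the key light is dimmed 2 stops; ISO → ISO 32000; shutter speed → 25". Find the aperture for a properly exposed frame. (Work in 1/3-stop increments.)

f/5.6

Scene light: 2 stops darker.
ISO: 6400 → 8000 → 10000 → 12800 → 16000 → 20000 → 25600 → 32000 — 2 1/3 stops higher (brighter).
Shutter speed: 10 → 13 → 15 → 20 → 25 — 1 1/3 stops longer (brighter).
Net so far: 1 2/3 stops brighter. Aperture: f/3.2 → f/3.5 → f/4 → f/4.5 → f/5 → f/5.6.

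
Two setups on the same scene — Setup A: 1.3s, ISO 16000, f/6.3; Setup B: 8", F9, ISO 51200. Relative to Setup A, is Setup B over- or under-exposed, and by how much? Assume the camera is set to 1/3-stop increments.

3 1/3 stops brighter

Aperture: f/6.3 → f/7.1 → f/8 → f/9 — 1 stop narrower (darker).
Shutter speed: 1.3 → 1.6 → 2 → 2.5 → 3.2 → 4 → 5 → 6 → 8 — 2 2/3 stops slower (brighter).
ISO: 16000 → 20000 → 25600 → 32000 → 40000 → 51200 — 1 2/3 stops higher (brighter).
Net: −1 +2 2/3 +1 2/3 = +3 1/3 stops.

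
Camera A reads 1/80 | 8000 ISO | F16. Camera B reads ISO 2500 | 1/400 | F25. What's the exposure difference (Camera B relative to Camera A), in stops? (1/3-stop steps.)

5 1/3 stops darker

Aperture: f/16 → f/18 → f/20 → f/22 → f/25 — 1 1/3 stops smaller aperture (darker).
Shutter speed: 1/80 → 1/100 → 1/125 → 1/160 → 1/200 → 1/250 → 1/320 → 1/400 — 2 1/3 stops faster (darker).
ISO: 8000 → 6400 → 5000 → 4000 → 3200 → 2500 — 1 2/3 stops dropped (darker).
Net: −1 1/3 −2 1/3 −1 2/3 = −5 1/3 stops.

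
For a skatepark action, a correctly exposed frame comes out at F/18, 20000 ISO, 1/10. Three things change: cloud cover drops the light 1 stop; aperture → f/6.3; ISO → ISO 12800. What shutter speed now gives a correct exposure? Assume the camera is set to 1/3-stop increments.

1/25s

Scene light: 1 stop darker.
Aperture: f/18 → f/16 → f/14 → f/13 → f/11 → f/10 → f/9 → f/8 → f/7.1 → f/6.3 — 3 stops wider (brighter).
ISO: 20000 → 16000 → 12800 — 2/3 stop dropped (darker).
Net so far: 1 1/3 stops brighter. Shutter speed: 1/10 → 1/13 → 1/15 → 1/20 → 1/25.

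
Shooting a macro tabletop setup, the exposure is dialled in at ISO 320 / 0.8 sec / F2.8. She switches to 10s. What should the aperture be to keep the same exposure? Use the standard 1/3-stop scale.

f/10

Shutter speed: 0.8 → 1 → 1.3 → 1.6 → 2 → 2.5 → 3.2 → 4 → 5 → 6 → 8 → 10 — 3 2/3 stops slower (brighter).
Need 3 2/3 stops darker from the aperture: f/2.8 → f/3.2 → f/3.5 → f/4 → f/4.5 → f/5 → f/5.6 → f/6.3 → f/7.1 → f/8 → f/9 → f/10.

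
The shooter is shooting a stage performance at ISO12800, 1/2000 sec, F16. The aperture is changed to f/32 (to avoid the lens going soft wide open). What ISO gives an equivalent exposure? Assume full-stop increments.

ISO 51200

Aperture: f/16 → f/22 → f/32 — 2 stops stopped down (darker).
Need 2 stops brighter from the ISO: 12800 → 25600 → 51200.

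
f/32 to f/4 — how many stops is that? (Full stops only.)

6 stops

f/32 → f/22 → f/16 → f/11 → f/8 → f/5.6 → f/4 — count the steps: 6 stops.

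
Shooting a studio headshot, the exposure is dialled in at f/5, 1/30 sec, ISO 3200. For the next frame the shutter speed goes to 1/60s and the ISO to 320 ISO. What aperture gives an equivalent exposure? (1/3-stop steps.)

f/1.1

Shutter speed: 1/30 → 1/40 → 1/50 → 1/60 — 1 stop faster (darker).
ISO: 3200 → 2500 → 2000 → 1600 → 1250 → 1000 → 800 → 640 → 500 → 400 → 320 — 3 1/3 stops lower (darker).
Net change so far: 4 1/3 stops darker. Offset with the aperture: f/5 → f/4.5 → f/4 → f/3.5 → f/3.2 → f/2.8 → f/2.5 → f/2.2 → f/2 → f/1.8 → f/1.6 → f/1.4 → f/1.2 → f/1.1.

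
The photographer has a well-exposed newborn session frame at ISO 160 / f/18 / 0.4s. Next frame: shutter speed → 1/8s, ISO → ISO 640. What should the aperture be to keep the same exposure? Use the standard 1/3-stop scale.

Shutter speed: 0.4 → 0.3 → 1/4 → 1/5 → 1/6 → 1/8 — 1 2/3 stops shorter (darker).
ISO: 160 → 200 → 250 → 320 → 400 → 500 → 640 — 2 stops higher (brighter).
Net change so far: 1/3 stop brighter. Offset with the aperture: f/18 → f/20.

f/20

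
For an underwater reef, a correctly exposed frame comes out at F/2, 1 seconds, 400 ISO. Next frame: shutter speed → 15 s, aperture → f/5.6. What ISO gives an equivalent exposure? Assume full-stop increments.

Shutter speed: 1 → 2 → 4 → 8 → 15 — 4 stops longer (brighter).
Aperture: f/2 → f/2.8 → f/4 → f/5.6 — 3 stops narrower (darker).
Net change so far: 1 stop brighter. Offset with the ISO: 400 → 200.

ISO 200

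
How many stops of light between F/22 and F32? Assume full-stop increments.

1 stop

f/22 → f/32 — count the steps: 1 stop.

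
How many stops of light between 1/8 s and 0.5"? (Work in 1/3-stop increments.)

2 stops

1/8 → 1/6 → 1/5 → 1/4 → 0.3 → 0.4 → 0.5 — count the steps: 6 third-stops = 2 stops.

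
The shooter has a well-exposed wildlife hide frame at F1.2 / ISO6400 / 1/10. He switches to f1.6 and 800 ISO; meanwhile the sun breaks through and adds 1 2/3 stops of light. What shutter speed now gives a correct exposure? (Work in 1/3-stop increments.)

Scene light: 1 2/3 stops brighter.
Aperture: f/1.2 → f/1.4 → f/1.6 — 2/3 stop narrower (darker).
ISO: 6400 → 5000 → 4000 → 3200 → 2500 → 2000 → 1600 → 1250 → 1000 → 800 — 3 stops dropped (darker).
Net so far: 2 stops darker. Shutter speed: 1/10 → 1/8 → 1/6 → 1/5 → 1/4 → 0.3 → 0.4.

0.4 s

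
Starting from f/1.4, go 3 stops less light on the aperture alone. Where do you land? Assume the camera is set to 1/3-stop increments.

Aperture: f/1.4 → f/1.6 → f/1.8 → f/2 → f/2.2 → f/2.5 → f/2.8 → f/3.2 → f/3.5 → f/4 — 3 stops smaller aperture (darker).

f/4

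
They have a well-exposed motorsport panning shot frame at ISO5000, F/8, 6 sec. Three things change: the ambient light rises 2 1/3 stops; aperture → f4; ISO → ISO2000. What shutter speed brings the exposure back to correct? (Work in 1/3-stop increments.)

0.8 s

Scene light: 2 1/3 stops brighter.
Aperture: f/8 → f/7.1 → f/6.3 → f/5.6 → f/5 → f/4.5 → f/4 — 2 stops opened up (brighter).
ISO: 5000 → 4000 → 3200 → 2500 → 2000 — 1 1/3 stops lower (darker).
Net so far: 3 stops brighter. Shutter speed: 6 → 5 → 4 → 3.2 → 2.5 → 2 → 1.6 → 1.3 → 1 → 0.8.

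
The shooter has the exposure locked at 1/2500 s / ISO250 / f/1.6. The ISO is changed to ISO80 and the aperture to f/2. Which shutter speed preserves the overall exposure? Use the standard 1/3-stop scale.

ISO: 250 → 200 → 160 → 125 → 100 → 80 — 1 2/3 stops dropped (darker).
Aperture: f/1.6 → f/1.8 → f/2 — 2/3 stop smaller aperture (darker).
Net change so far: 2 1/3 stops darker. Offset with the shutter speed: 1/2500 → 1/2000 → 1/1600 → 1/1250 → 1/1000 → 1/800 → 1/640 → 1/500.

1/500s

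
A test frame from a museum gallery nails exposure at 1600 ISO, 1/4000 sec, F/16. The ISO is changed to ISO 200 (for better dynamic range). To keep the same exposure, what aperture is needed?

f/5.6

ISO: 1600 → 800 → 400 → 200 — 3 stops dropped (darker).
Need 3 stops brighter from the aperture: f/16 → f/11 → f/8 → f/5.6.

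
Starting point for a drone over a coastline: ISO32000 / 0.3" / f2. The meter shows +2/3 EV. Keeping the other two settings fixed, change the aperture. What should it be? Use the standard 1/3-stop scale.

Overexposed by 2/3 stop → need 2/3 stop darker.
Aperture: f/2 → f/2.2 → f/2.5.

f/2.5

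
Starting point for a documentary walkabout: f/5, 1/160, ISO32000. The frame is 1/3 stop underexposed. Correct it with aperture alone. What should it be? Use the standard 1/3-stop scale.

f/4.5

Underexposed by 1/3 stop → need 1/3 stop brighter.
Aperture: f/5 → f/4.5.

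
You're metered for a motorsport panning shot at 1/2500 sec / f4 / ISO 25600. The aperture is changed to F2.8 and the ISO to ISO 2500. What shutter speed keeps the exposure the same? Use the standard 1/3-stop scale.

Aperture: f/4 → f/3.5 → f/3.2 → f/2.8 — 1 stop wider (brighter).
ISO: 25600 → 20000 → 16000 → 12800 → 10000 → 8000 → 6400 → 5000 → 4000 → 3200 → 2500 — 3 1/3 stops lower (darker).
Net change so far: 2 1/3 stops darker. Offset with the shutter speed: 1/2500 → 1/2000 → 1/1600 → 1/1250 → 1/1000 → 1/800 → 1/640 → 1/500.

1/500s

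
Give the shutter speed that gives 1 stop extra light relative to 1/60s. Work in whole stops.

Shutter speed: 1/60 → 1/30 — 1 stop longer (brighter).

1/30s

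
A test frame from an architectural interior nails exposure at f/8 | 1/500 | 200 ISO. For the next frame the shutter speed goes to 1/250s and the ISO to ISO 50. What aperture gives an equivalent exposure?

f/5.6

Shutter speed: 1/500 → 1/250 — 1 stop slower (brighter).
ISO: 200 → 100 → 50 — 2 stops dropped (darker).
Net change so far: 1 stop darker. Offset with the aperture: f/8 → f/5.6.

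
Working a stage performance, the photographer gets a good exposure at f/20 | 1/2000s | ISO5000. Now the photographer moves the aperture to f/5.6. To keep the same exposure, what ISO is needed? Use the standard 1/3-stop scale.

ISO 400

Aperture: f/20 → f/18 → f/16 → f/14 → f/13 → f/11 → f/10 → f/9 → f/8 → f/7.1 → f/6.3 → f/5.6 — 3 2/3 stops wider (brighter).
Need 3 2/3 stops darker from the ISO: 5000 → 4000 → 3200 → 2500 → 2000 → 1600 → 1250 → 1000 → 800 → 640 → 500 → 400.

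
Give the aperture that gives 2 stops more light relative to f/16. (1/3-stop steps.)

f/8

Aperture: f/16 → f/14 → f/13 → f/11 → f/10 → f/9 → f/8 — 2 stops opened up (brighter).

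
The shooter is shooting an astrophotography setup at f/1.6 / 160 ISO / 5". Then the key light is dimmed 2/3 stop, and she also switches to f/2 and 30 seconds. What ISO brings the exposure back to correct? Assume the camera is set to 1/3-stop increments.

Scene light: 2/3 stop darker.
Aperture: f/1.6 → f/1.8 → f/2 — 2/3 stop stopped down (darker).
Shutter speed: 5 → 6 → 8 → 10 → 13 → 15 → 20 → 25 → 30 — 2 2/3 stops longer (brighter).
Net so far: 1 1/3 stops brighter. ISO: 160 → 125 → 100 → 80 → 64.

ISO 64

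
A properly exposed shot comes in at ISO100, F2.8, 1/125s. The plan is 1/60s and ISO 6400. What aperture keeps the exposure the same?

Shutter speed: 1/125 → 1/60 — 1 stop longer (brighter).
ISO: 100 → 200 → 400 → 800 → 1600 → 3200 → 6400 — 6 stops higher (brighter).
Net change so far: 7 stops brighter. Offset with the aperture: f/2.8 → f/4 → f/5.6 → f/8 → f/11 → f/16 → f/22 → f/32.

f/32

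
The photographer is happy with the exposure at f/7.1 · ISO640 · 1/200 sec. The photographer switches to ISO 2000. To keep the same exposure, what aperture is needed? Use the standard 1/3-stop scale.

f/13

ISO: 640 → 800 → 1000 → 1250 → 1600 → 2000 — 1 2/3 stops raised (brighter).
Need 1 2/3 stops darker from the aperture: f/7.1 → f/8 → f/9 → f/10 → f/11 → f/13.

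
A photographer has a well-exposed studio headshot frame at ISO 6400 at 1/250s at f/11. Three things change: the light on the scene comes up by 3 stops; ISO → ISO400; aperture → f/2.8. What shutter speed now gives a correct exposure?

Scene light: 3 stops brighter.
ISO: 6400 → 3200 → 1600 → 800 → 400 — 4 stops dropped (darker).
Aperture: f/11 → f/8 → f/5.6 → f/4 → f/2.8 — 4 stops larger aperture (brighter).
Net so far: 3 stops brighter. Shutter speed: 1/250 → 1/500 → 1/1000 → 1/2000.

1/2000s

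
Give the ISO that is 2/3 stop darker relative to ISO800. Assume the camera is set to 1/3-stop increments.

ISO: 800 → 640 → 500 — 2/3 stop dropped (darker).

ISO 500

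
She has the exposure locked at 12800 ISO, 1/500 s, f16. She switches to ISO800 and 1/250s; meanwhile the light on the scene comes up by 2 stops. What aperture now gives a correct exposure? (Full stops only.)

Scene light: 2 stops brighter.
ISO: 12800 → 6400 → 3200 → 1600 → 800 — 4 stops lower (darker).
Shutter speed: 1/500 → 1/250 — 1 stop longer (brighter).
Net so far: 1 stop darker. Aperture: f/16 → f/11.

f/11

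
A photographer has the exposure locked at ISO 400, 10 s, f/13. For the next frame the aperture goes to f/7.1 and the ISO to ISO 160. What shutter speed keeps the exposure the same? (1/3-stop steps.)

Aperture: f/13 → f/11 → f/10 → f/9 → f/8 → f/7.1 — 1 2/3 stops wider (brighter).
ISO: 400 → 320 → 250 → 200 → 160 — 1 1/3 stops lower (darker).
Net change so far: 1/3 stop brighter. Offset with the shutter speed: 10 → 8.

8 s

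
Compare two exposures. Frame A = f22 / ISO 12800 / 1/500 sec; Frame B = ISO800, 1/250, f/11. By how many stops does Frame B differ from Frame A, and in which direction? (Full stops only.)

Aperture: f/22 → f/16 → f/11 — 2 stops wider (brighter).
Shutter speed: 1/500 → 1/250 — 1 stop slower (brighter).
ISO: 12800 → 6400 → 3200 → 1600 → 800 — 4 stops lower (darker).
Net: +2 +1 −4 = −1 stop.

1 stop darker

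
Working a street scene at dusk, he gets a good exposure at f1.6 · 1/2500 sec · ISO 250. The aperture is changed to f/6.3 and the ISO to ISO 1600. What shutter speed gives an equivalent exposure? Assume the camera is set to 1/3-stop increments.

1/1000s

Aperture: f/1.6 → f/1.8 → f/2 → f/2.2 → f/2.5 → f/2.8 → f/3.2 → f/3.5 → f/4 → f/4.5 → f/5 → f/5.6 → f/6.3 — 4 stops smaller aperture (darker).
ISO: 250 → 320 → 400 → 500 → 640 → 800 → 1000 → 1250 → 1600 — 2 2/3 stops higher (brighter).
Net change so far: 1 1/3 stops darker. Offset with the shutter speed: 1/2500 → 1/2000 → 1/1600 → 1/1250 → 1/1000.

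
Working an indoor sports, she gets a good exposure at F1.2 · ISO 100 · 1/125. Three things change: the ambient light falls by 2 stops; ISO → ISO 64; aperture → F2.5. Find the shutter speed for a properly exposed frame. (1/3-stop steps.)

1/5s

Scene light: 2 stops darker.
ISO: 100 → 80 → 64 — 2/3 stop lower (darker).
Aperture: f/1.2 → f/1.4 → f/1.6 → f/1.8 → f/2 → f/2.2 → f/2.5 — 2 stops smaller aperture (darker).
Net so far: 4 2/3 stops darker. Shutter speed: 1/125 → 1/100 → 1/80 → 1/60 → 1/50 → 1/40 → 1/30 → 1/25 → 1/20 → 1/15 → 1/13 → 1/10 → 1/8 → 1/6 → 1/5.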